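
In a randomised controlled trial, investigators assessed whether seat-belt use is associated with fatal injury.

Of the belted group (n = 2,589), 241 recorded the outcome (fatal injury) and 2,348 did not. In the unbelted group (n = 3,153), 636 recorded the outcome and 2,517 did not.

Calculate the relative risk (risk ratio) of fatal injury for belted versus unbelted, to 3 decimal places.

0.461

From the description: a = 241, b = 2348, c = 636, d = 2517.
Risk in exposed = 241/2589 = 0.09309; risk in unexposed = 636/3153 = 0.20171.
RR = 0.09309 / 0.20171 = 0.46148
The risk is 54% lower among the exposed than among the unexposed.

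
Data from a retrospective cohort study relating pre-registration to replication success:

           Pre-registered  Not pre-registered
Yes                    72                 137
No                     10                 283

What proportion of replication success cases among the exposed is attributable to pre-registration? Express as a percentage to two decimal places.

Reading the table with exposure as columns: a = 72 (Pre-registered, case), b = 10 (Pre-registered, non-case), c = 137 (Not pre-registered, case), d = 283.
Risk in exposed = 72/82 = 0.87805; risk in unexposed = 137/420 = 0.32619.
RR = 0.87805/0.32619 = 2.69183
AR% = (RR − 1)/RR × 100 = (2.69183 − 1)/2.69183 × 100 = 62.8505%

62.85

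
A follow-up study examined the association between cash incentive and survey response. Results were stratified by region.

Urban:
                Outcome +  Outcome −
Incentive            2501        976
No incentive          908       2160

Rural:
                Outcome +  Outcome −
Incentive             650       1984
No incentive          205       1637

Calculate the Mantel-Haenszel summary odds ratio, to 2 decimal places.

OR_MH = Σ(aᵢdᵢ/nᵢ) / Σ(bᵢcᵢ/nᵢ), where nᵢ is the stratum total.
Stratum 1 (Urban): n = 6545; a·d/n = 2501·2160/6545 = 825.3873; b·c/n = 976·908/6545 = 135.4023
Stratum 2 (Rural): n = 4476; a·d/n = 650·1637/4476 = 237.7234; b·c/n = 1984·205/4476 = 90.8668
OR_MH = (825.3873 + 237.7234) / (135.4023 + 90.8668) = 1063.1107 / 226.2691 = 4.69843

4.70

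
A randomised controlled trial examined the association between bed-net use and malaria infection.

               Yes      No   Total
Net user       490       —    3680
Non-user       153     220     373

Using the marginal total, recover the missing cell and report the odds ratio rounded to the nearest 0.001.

0.221

The missing cell is in the exposed row: 3680 − 490 = 3190.
So a = 490, b = 3190, c = 153, d = 220.
OR = (a·d)/(b·c) = (490 × 220) / (3190 × 153) = 107800 / 488070 = 0.22087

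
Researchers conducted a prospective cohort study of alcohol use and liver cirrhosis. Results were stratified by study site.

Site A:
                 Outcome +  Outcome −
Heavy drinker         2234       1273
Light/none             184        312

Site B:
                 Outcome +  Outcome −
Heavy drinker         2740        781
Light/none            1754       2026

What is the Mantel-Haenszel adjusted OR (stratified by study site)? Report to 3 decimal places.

OR_MH = Σ(aᵢdᵢ/nᵢ) / Σ(bᵢcᵢ/nᵢ), where nᵢ is the stratum total.
Stratum 1 (Site A): n = 4003; a·d/n = 2234·312/4003 = 174.1214; b·c/n = 1273·184/4003 = 58.5141
Stratum 2 (Site B): n = 7301; a·d/n = 2740·2026/7301 = 760.3397; b·c/n = 781·1754/7301 = 187.6283
OR_MH = (174.1214 + 760.3397) / (58.5141 + 187.6283) = 934.4611 / 246.1424 = 3.79642

3.796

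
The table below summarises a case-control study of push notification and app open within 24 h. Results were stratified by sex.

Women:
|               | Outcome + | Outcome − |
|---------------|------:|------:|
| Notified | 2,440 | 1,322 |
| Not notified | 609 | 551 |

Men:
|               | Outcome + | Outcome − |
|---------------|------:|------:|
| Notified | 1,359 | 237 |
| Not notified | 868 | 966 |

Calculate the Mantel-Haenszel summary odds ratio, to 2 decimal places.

2.93

OR_MH = Σ(aᵢdᵢ/nᵢ) / Σ(bᵢcᵢ/nᵢ), where nᵢ is the stratum total.
Stratum 1 (Women): n = 4922; a·d/n = 2440·551/4922 = 273.1491; b·c/n = 1322·609/4922 = 163.5713
Stratum 2 (Men): n = 3430; a·d/n = 1359·966/3430 = 382.7388; b·c/n = 237·868/3430 = 59.9755
OR_MH = (273.1491 + 382.7388) / (163.5713 + 59.9755) = 655.8879 / 223.5468 = 2.93401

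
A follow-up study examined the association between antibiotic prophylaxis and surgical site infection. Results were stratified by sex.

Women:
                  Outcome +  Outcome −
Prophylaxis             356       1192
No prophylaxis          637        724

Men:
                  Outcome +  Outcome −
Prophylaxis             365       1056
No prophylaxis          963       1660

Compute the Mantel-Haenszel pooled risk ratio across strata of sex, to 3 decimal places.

RR_MH = Σ(aᵢ·n₀ᵢ/nᵢ) / Σ(cᵢ·n₁ᵢ/nᵢ), with n₁ᵢ = aᵢ+bᵢ (exposed), n₀ᵢ = cᵢ+dᵢ (unexposed), nᵢ = n₁ᵢ+n₀ᵢ.
Stratum 1 (Women): n₁ = 1548, n₀ = 1361, n = 2909; a·n₀/n = 356·1361/2909 = 166.5576; c·n₁/n = 637·1548/2909 = 338.9742
Stratum 2 (Men): n₁ = 1421, n₀ = 2623, n = 4044; a·n₀/n = 365·2623/4044 = 236.7446; c·n₁/n = 963·1421/4044 = 338.3835
RR_MH = (166.5576 + 236.7446) / (338.9742 + 338.3835) = 403.3021 / 677.3577 = 0.59540

0.595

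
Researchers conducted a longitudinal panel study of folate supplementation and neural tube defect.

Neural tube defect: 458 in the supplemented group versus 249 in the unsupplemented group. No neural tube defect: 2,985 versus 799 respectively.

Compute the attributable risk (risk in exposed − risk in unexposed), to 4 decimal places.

-0.1046

From the description: a = 458, b = 2985, c = 249, d = 799.
Risk in exposed = 458/3443 = 0.133024; risk in unexposed = 249/1048 = 0.237595.
Risk difference = 0.133024 − 0.237595 = -0.104572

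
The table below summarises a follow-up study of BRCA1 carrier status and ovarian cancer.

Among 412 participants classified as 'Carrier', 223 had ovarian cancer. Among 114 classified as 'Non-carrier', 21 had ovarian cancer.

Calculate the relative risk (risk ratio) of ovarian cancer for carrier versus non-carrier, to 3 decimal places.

2.938

From the description: a = 223, b = 189, c = 21, d = 93.
Risk in exposed = 223/412 = 0.54126; risk in unexposed = 21/114 = 0.18421.
RR = 0.54126 / 0.18421 = 2.93828
The risk among the exposed is 2.94 times that among the unexposed.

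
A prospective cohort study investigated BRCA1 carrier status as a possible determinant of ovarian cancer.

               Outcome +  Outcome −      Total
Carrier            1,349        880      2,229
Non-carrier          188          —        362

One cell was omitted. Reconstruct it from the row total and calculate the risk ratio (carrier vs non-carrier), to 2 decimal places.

The missing cell is in the unexposed row: 362 − 188 = 174.
So a = 1349, b = 880, c = 188, d = 174.
RR = [a/(a+b)] / [c/(c+d)] = (1349/2229) / (188/362) = 0.60520/0.51934 = 1.16534

1.17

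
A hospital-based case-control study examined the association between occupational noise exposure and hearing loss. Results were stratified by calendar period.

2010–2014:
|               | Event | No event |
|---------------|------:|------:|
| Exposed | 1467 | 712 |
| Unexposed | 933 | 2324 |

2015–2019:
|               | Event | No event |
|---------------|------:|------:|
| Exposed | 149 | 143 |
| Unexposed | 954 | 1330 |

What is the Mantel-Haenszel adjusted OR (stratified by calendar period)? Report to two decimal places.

4.02

OR_MH = Σ(aᵢdᵢ/nᵢ) / Σ(bᵢcᵢ/nᵢ), where nᵢ is the stratum total.
Stratum 1 (2010–2014): n = 5436; a·d/n = 1467·2324/5436 = 627.1722; b·c/n = 712·933/5436 = 122.2031
Stratum 2 (2015–2019): n = 2576; a·d/n = 149·1330/2576 = 76.9293; b·c/n = 143·954/2576 = 52.9589
OR_MH = (627.1722 + 76.9293) / (122.2031 + 52.9589) = 704.1015 / 175.1619 = 4.01972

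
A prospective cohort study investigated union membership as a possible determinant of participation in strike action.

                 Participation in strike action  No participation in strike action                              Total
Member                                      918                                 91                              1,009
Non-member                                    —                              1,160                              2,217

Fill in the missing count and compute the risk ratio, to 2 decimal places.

1.91

The missing cell is in the unexposed row: 2217 − 1160 = 1057.
So a = 918, b = 91, c = 1057, d = 1160.
RR = [a/(a+b)] / [c/(c+d)] = (918/1009) / (1057/2217) = 0.90981/0.47677 = 1.90828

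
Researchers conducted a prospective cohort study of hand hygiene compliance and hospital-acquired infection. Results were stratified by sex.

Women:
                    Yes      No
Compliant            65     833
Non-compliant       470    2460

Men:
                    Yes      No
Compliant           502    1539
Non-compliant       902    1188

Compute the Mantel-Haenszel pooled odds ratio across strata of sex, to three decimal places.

0.425

OR_MH = Σ(aᵢdᵢ/nᵢ) / Σ(bᵢcᵢ/nᵢ), where nᵢ is the stratum total.
Stratum 1 (Women): n = 3828; a·d/n = 65·2460/3828 = 41.7712; b·c/n = 833·470/3828 = 102.2753
Stratum 2 (Men): n = 4131; a·d/n = 502·1188/4131 = 144.3660; b·c/n = 1539·902/4131 = 336.0392
OR_MH = (41.7712 + 144.3660) / (102.2753 + 336.0392) = 186.1372 / 438.3146 = 0.42467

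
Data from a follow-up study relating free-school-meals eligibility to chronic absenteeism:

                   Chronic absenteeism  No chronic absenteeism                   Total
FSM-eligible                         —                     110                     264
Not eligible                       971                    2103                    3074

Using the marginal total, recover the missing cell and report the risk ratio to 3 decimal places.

1.847

The missing cell is in the exposed row: 264 − 110 = 154.
So a = 154, b = 110, c = 971, d = 2103.
RR = [a/(a+b)] / [c/(c+d)] = (154/264) / (971/3074) = 0.58333/0.31588 = 1.84672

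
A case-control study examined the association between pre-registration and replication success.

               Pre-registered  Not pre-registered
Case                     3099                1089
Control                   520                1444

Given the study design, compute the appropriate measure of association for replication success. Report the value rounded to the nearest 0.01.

Reading the table with exposure as columns: a = 3099 (Pre-registered, case), b = 520 (Pre-registered, non-case), c = 1089 (Not pre-registered, case), d = 1444.
This is a case-control study: participants were sampled on outcome status, so risks in the source population cannot be estimated directly — relative risk is not valid here. The odds ratio is the appropriate measure.
OR = (a·d)/(b·c) = (3099 × 1444) / (520 × 1089) = 4474956 / 566280 = 7.90237

7.90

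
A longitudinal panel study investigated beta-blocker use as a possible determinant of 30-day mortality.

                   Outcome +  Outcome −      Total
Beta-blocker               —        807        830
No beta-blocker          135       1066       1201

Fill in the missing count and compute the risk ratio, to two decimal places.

0.25

The missing cell is in the exposed row: 830 − 807 = 23.
So a = 23, b = 807, c = 135, d = 1066.
RR = [a/(a+b)] / [c/(c+d)] = (23/830) / (135/1201) = 0.02771/0.11241 = 0.24652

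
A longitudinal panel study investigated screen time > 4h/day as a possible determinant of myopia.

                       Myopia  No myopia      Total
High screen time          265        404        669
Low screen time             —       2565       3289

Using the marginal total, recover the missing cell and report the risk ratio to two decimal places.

The missing cell is in the unexposed row: 3289 − 2565 = 724.
So a = 265, b = 404, c = 724, d = 2565.
RR = [a/(a+b)] / [c/(c+d)] = (265/669) / (724/3289) = 0.39611/0.22013 = 1.79947

1.80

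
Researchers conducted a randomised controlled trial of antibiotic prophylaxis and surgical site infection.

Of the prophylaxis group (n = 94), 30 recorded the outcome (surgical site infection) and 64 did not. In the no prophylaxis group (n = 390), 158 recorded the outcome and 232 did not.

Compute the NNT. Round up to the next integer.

Risk in treated group = 30/94 = 0.31915; risk in control = 158/390 = 0.40513.
Absolute risk reduction = 0.40513 − 0.31915 = 0.08598
NNT = 1 / ARR = 1 / 0.08598 = 11.631 → round up → 12

12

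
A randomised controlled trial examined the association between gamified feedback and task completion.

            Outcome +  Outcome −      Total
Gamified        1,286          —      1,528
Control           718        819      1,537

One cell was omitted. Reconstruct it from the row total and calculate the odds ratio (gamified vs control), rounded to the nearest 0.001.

The missing cell is in the exposed row: 1528 − 1286 = 242.
So a = 1286, b = 242, c = 718, d = 819.
OR = (a·d)/(b·c) = (1286 × 819) / (242 × 718) = 1053234 / 173756 = 6.06157

6.062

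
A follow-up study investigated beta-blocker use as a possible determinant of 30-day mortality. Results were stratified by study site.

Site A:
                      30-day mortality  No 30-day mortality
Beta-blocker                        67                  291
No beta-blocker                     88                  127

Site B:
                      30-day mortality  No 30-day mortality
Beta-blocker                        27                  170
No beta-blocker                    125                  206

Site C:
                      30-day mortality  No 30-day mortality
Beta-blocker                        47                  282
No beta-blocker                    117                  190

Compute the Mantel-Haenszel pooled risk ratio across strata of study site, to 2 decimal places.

0.40

RR_MH = Σ(aᵢ·n₀ᵢ/nᵢ) / Σ(cᵢ·n₁ᵢ/nᵢ), with n₁ᵢ = aᵢ+bᵢ (exposed), n₀ᵢ = cᵢ+dᵢ (unexposed), nᵢ = n₁ᵢ+n₀ᵢ.
Stratum 1 (Site A): n₁ = 358, n₀ = 215, n = 573; a·n₀/n = 67·215/573 = 25.1396; c·n₁/n = 88·358/573 = 54.9808
Stratum 2 (Site B): n₁ = 197, n₀ = 331, n = 528; a·n₀/n = 27·331/528 = 16.9261; c·n₁/n = 125·197/528 = 46.6383
Stratum 3 (Site C): n₁ = 329, n₀ = 307, n = 636; a·n₀/n = 47·307/636 = 22.6871; c·n₁/n = 117·329/636 = 60.5236
RR_MH = (25.1396 + 16.9261 + 22.6871) / (54.9808 + 46.6383 + 60.5236) = 64.7529 / 162.1426 = 0.39936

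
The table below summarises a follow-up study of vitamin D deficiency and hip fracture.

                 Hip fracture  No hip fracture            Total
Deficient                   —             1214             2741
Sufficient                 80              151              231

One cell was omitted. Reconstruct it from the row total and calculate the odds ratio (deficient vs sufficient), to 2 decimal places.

The missing cell is in the exposed row: 2741 − 1214 = 1527.
So a = 1527, b = 1214, c = 80, d = 151.
OR = (a·d)/(b·c) = (1527 × 151) / (1214 × 80) = 230577 / 97120 = 2.37415

2.37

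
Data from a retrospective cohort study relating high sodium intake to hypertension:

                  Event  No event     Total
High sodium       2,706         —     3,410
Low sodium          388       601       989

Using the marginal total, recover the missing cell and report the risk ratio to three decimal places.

2.023

The missing cell is in the exposed row: 3410 − 2706 = 704.
So a = 2706, b = 704, c = 388, d = 601.
RR = [a/(a+b)] / [c/(c+d)] = (2706/3410) / (388/989) = 0.79355/0.39232 = 2.02273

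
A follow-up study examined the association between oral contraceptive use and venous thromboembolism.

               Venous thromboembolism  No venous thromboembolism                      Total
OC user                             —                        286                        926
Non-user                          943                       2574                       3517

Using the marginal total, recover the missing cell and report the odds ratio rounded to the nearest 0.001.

The missing cell is in the exposed row: 926 − 286 = 640.
So a = 640, b = 286, c = 943, d = 2574.
OR = (a·d)/(b·c) = (640 × 2574) / (286 × 943) = 1647360 / 269698 = 6.10817

6.108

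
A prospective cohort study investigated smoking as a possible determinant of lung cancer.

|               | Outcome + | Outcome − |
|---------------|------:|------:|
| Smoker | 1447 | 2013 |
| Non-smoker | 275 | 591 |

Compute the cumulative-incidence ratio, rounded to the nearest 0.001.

Cells: a = 1447, b = 2013, c = 275, d = 591.
Risk in exposed = 1447/3460 = 0.41821; risk in unexposed = 275/866 = 0.31755.
RR = 0.41821 / 0.31755 = 1.31698
The risk among the exposed is 1.32 times that among the unexposed.

1.317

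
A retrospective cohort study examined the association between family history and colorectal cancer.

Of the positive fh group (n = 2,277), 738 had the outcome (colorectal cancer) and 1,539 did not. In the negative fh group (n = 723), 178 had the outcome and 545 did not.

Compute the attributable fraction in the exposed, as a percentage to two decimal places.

From the description: a = 738, b = 1539, c = 178, d = 545.
Risk in exposed = 738/2277 = 0.32411; risk in unexposed = 178/723 = 0.24620.
RR = 0.32411/0.24620 = 1.31647
AR% = (RR − 1)/RR × 100 = (1.31647 − 1)/1.31647 × 100 = 24.0394%

24.04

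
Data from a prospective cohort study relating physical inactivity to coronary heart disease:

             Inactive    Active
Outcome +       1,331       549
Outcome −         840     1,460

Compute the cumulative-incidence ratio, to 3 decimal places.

2.243

Reading the table with exposure as columns: a = 1331 (Inactive, case), b = 840 (Inactive, non-case), c = 549 (Active, case), d = 1460.
Risk in exposed = 1331/2171 = 0.61308; risk in unexposed = 549/2009 = 0.27327.
RR = 0.61308 / 0.27327 = 2.24350
The risk among the exposed is 2.24 times that among the unexposed.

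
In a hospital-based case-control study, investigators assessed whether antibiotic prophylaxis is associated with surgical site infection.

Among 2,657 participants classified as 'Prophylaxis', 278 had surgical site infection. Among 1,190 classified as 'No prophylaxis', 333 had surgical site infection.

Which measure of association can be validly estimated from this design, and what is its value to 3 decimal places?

From the description: a = 278, b = 2379, c = 333, d = 857.
This is a hospital-based case-control study: participants were sampled on outcome status, so risks in the source population cannot be estimated directly — relative risk is not valid here. The odds ratio is the appropriate measure.
OR = (a·d)/(b·c) = (278 × 857) / (2379 × 333) = 238246 / 792207 = 0.30074

0.301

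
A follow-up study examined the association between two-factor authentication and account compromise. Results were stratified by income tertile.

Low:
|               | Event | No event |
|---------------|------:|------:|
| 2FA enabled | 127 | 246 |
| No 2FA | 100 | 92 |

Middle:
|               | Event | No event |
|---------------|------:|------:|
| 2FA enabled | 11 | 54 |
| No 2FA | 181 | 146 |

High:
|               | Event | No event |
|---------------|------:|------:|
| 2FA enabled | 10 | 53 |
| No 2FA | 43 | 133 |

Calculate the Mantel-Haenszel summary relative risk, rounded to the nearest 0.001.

RR_MH = Σ(aᵢ·n₀ᵢ/nᵢ) / Σ(cᵢ·n₁ᵢ/nᵢ), with n₁ᵢ = aᵢ+bᵢ (exposed), n₀ᵢ = cᵢ+dᵢ (unexposed), nᵢ = n₁ᵢ+n₀ᵢ.
Stratum 1 (Low): n₁ = 373, n₀ = 192, n = 565; a·n₀/n = 127·192/565 = 43.1575; c·n₁/n = 100·373/565 = 66.0177
Stratum 2 (Middle): n₁ = 65, n₀ = 327, n = 392; a·n₀/n = 11·327/392 = 9.1760; c·n₁/n = 181·65/392 = 30.0128
Stratum 3 (High): n₁ = 63, n₀ = 176, n = 239; a·n₀/n = 10·176/239 = 7.3640; c·n₁/n = 43·63/239 = 11.3347
RR_MH = (43.1575 + 9.1760 + 7.3640) / (66.0177 + 30.0128 + 11.3347) = 59.6976 / 107.3652 = 0.55602

0.556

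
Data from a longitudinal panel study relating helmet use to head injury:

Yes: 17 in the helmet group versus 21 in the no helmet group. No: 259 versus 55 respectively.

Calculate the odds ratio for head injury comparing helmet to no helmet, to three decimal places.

From the description: a = 17, b = 259, c = 21, d = 55.
OR = (a·d)/(b·c) = (17 × 55) / (259 × 21) = 935 / 5439 = 0.17191
Exposure is associated with lower odds of head injury (OR = 0.17 < 1).

0.172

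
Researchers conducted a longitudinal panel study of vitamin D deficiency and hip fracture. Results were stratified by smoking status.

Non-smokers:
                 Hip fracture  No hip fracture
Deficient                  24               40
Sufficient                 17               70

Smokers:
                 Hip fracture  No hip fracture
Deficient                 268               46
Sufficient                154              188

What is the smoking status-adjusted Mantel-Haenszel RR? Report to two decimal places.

RR_MH = Σ(aᵢ·n₀ᵢ/nᵢ) / Σ(cᵢ·n₁ᵢ/nᵢ), with n₁ᵢ = aᵢ+bᵢ (exposed), n₀ᵢ = cᵢ+dᵢ (unexposed), nᵢ = n₁ᵢ+n₀ᵢ.
Stratum 1 (Non-smokers): n₁ = 64, n₀ = 87, n = 151; a·n₀/n = 24·87/151 = 13.8278; c·n₁/n = 17·64/151 = 7.2053
Stratum 2 (Smokers): n₁ = 314, n₀ = 342, n = 656; a·n₀/n = 268·342/656 = 139.7195; c·n₁/n = 154·314/656 = 73.7134
RR_MH = (13.8278 + 139.7195) / (7.2053 + 73.7134) = 153.5473 / 80.9187 = 1.89755

1.90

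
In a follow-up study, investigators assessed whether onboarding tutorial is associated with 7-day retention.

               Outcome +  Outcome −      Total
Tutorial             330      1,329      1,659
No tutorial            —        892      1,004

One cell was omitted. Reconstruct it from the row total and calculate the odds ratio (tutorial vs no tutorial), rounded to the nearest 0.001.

The missing cell is in the unexposed row: 1004 − 892 = 112.
So a = 330, b = 1329, c = 112, d = 892.
OR = (a·d)/(b·c) = (330 × 892) / (1329 × 112) = 294360 / 148848 = 1.97759

1.978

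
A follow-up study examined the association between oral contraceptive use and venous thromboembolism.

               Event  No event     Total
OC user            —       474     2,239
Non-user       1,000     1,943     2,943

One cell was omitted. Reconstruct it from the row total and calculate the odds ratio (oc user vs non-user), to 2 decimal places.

7.24

The missing cell is in the exposed row: 2239 − 474 = 1765.
So a = 1765, b = 474, c = 1000, d = 1943.
OR = (a·d)/(b·c) = (1765 × 1943) / (474 × 1000) = 3429395 / 474000 = 7.23501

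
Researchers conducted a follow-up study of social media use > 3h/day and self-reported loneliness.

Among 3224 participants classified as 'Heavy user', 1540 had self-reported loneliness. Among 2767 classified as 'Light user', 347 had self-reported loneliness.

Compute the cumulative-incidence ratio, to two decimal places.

From the description: a = 1540, b = 1684, c = 347, d = 2420.
Risk in exposed = 1540/3224 = 0.47767; risk in unexposed = 347/2767 = 0.12541.
RR = 0.47767 / 0.12541 = 3.80895
The risk among the exposed is 3.81 times that among the unexposed.

3.81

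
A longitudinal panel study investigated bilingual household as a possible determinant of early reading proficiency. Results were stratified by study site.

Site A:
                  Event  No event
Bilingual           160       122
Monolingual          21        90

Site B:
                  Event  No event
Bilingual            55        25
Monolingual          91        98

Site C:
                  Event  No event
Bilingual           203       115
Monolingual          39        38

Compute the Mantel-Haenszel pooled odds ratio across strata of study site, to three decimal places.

2.894

OR_MH = Σ(aᵢdᵢ/nᵢ) / Σ(bᵢcᵢ/nᵢ), where nᵢ is the stratum total.
Stratum 1 (Site A): n = 393; a·d/n = 160·90/393 = 36.6412; b·c/n = 122·21/393 = 6.5191
Stratum 2 (Site B): n = 269; a·d/n = 55·98/269 = 20.0372; b·c/n = 25·91/269 = 8.4572
Stratum 3 (Site C): n = 395; a·d/n = 203·38/395 = 19.5291; b·c/n = 115·39/395 = 11.3544
OR_MH = (36.6412 + 20.0372 + 19.5291) / (6.5191 + 8.4572 + 11.3544) = 76.2075 / 26.3308 = 2.89424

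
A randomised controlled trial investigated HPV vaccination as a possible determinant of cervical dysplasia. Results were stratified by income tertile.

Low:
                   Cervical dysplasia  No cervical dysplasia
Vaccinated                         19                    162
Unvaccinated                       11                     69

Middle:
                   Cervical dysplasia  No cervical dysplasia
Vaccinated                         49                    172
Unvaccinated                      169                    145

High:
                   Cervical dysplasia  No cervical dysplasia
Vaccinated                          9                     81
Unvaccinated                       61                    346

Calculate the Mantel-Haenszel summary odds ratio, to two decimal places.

0.35

OR_MH = Σ(aᵢdᵢ/nᵢ) / Σ(bᵢcᵢ/nᵢ), where nᵢ is the stratum total.
Stratum 1 (Low): n = 261; a·d/n = 19·69/261 = 5.0230; b·c/n = 162·11/261 = 6.8276
Stratum 2 (Middle): n = 535; a·d/n = 49·145/535 = 13.2804; b·c/n = 172·169/535 = 54.3327
Stratum 3 (High): n = 497; a·d/n = 9·346/497 = 6.2656; b·c/n = 81·61/497 = 9.9416
OR_MH = (5.0230 + 13.2804 + 6.2656) / (6.8276 + 54.3327 + 9.9416) = 24.5690 / 71.1019 = 0.34555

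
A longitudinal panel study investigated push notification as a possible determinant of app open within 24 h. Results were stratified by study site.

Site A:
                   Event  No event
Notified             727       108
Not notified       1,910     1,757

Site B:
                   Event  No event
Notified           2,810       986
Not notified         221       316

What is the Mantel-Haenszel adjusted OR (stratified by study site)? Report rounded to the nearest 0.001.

OR_MH = Σ(aᵢdᵢ/nᵢ) / Σ(bᵢcᵢ/nᵢ), where nᵢ is the stratum total.
Stratum 1 (Site A): n = 4502; a·d/n = 727·1757/4502 = 283.7270; b·c/n = 108·1910/4502 = 45.8196
Stratum 2 (Site B): n = 4333; a·d/n = 2810·316/4333 = 204.9296; b·c/n = 986·221/4333 = 50.2899
OR_MH = (283.7270 + 204.9296) / (45.8196 + 50.2899) = 488.6566 / 96.1095 = 5.08437

5.084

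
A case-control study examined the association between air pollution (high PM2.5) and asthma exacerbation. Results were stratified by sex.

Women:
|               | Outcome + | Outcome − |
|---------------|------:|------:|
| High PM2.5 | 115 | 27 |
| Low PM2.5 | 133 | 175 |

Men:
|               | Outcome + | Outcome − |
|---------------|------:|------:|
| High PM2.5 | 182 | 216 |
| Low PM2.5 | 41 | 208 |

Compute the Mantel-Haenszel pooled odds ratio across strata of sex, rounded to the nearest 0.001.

OR_MH = Σ(aᵢdᵢ/nᵢ) / Σ(bᵢcᵢ/nᵢ), where nᵢ is the stratum total.
Stratum 1 (Women): n = 450; a·d/n = 115·175/450 = 44.7222; b·c/n = 27·133/450 = 7.9800
Stratum 2 (Men): n = 647; a·d/n = 182·208/647 = 58.5100; b·c/n = 216·41/647 = 13.6878
OR_MH = (44.7222 + 58.5100) / (7.9800 + 13.6878) = 103.2323 / 21.6678 = 4.76432

4.764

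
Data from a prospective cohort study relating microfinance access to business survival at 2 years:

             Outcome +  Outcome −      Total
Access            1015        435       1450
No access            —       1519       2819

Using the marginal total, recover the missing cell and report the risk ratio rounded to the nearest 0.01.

The missing cell is in the unexposed row: 2819 − 1519 = 1300.
So a = 1015, b = 435, c = 1300, d = 1519.
RR = [a/(a+b)] / [c/(c+d)] = (1015/1450) / (1300/2819) = 0.70000/0.46116 = 1.51792

1.52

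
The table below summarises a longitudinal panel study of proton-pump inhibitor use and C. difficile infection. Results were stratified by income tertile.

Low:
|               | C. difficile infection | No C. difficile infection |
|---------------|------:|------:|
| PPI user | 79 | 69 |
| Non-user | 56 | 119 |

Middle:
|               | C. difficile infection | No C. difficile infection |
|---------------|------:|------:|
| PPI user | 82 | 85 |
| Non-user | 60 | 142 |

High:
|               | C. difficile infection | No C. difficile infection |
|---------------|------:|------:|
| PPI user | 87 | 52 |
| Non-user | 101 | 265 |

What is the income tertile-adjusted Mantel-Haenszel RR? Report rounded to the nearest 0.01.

1.87

RR_MH = Σ(aᵢ·n₀ᵢ/nᵢ) / Σ(cᵢ·n₁ᵢ/nᵢ), with n₁ᵢ = aᵢ+bᵢ (exposed), n₀ᵢ = cᵢ+dᵢ (unexposed), nᵢ = n₁ᵢ+n₀ᵢ.
Stratum 1 (Low): n₁ = 148, n₀ = 175, n = 323; a·n₀/n = 79·175/323 = 42.8019; c·n₁/n = 56·148/323 = 25.6594
Stratum 2 (Middle): n₁ = 167, n₀ = 202, n = 369; a·n₀/n = 82·202/369 = 44.8889; c·n₁/n = 60·167/369 = 27.1545
Stratum 3 (High): n₁ = 139, n₀ = 366, n = 505; a·n₀/n = 87·366/505 = 63.0535; c·n₁/n = 101·139/505 = 27.8000
RR_MH = (42.8019 + 44.8889 + 63.0535) / (25.6594 + 27.1545 + 27.8000) = 150.7442 / 80.6139 = 1.86995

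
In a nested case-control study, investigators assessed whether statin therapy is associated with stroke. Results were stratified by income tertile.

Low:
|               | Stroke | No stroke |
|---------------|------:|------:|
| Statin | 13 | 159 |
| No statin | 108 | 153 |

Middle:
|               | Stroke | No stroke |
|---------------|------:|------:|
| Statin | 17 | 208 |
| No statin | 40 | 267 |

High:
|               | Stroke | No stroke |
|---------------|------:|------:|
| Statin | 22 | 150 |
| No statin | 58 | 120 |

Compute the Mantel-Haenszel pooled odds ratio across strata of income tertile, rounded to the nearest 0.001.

0.258

OR_MH = Σ(aᵢdᵢ/nᵢ) / Σ(bᵢcᵢ/nᵢ), where nᵢ is the stratum total.
Stratum 1 (Low): n = 433; a·d/n = 13·153/433 = 4.5935; b·c/n = 159·108/433 = 39.6582
Stratum 2 (Middle): n = 532; a·d/n = 17·267/532 = 8.5320; b·c/n = 208·40/532 = 15.6391
Stratum 3 (High): n = 350; a·d/n = 22·120/350 = 7.5429; b·c/n = 150·58/350 = 24.8571
OR_MH = (4.5935 + 8.5320 + 7.5429) / (39.6582 + 15.6391 + 24.8571) = 20.6683 / 80.1544 = 0.25786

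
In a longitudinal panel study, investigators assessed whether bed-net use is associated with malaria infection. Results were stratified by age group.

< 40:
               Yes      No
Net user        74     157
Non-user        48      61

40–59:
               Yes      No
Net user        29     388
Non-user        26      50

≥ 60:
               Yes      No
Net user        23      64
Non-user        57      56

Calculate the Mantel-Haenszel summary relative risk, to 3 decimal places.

RR_MH = Σ(aᵢ·n₀ᵢ/nᵢ) / Σ(cᵢ·n₁ᵢ/nᵢ), with n₁ᵢ = aᵢ+bᵢ (exposed), n₀ᵢ = cᵢ+dᵢ (unexposed), nᵢ = n₁ᵢ+n₀ᵢ.
Stratum 1 (< 40): n₁ = 231, n₀ = 109, n = 340; a·n₀/n = 74·109/340 = 23.7235; c·n₁/n = 48·231/340 = 32.6118
Stratum 2 (40–59): n₁ = 417, n₀ = 76, n = 493; a·n₀/n = 29·76/493 = 4.4706; c·n₁/n = 26·417/493 = 21.9919
Stratum 3 (≥ 60): n₁ = 87, n₀ = 113, n = 200; a·n₀/n = 23·113/200 = 12.9950; c·n₁/n = 57·87/200 = 24.7950
RR_MH = (23.7235 + 4.4706 + 12.9950) / (32.6118 + 21.9919 + 24.7950) = 41.1891 / 79.3987 = 0.51876

0.519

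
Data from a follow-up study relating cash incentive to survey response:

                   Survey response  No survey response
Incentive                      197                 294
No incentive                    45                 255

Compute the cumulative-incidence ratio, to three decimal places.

2.675

Cells: a = 197, b = 294, c = 45, d = 255.
Risk in exposed = 197/491 = 0.40122; risk in unexposed = 45/300 = 0.15000.
RR = 0.40122 / 0.15000 = 2.67481
The risk among the exposed is 2.67 times that among the unexposed.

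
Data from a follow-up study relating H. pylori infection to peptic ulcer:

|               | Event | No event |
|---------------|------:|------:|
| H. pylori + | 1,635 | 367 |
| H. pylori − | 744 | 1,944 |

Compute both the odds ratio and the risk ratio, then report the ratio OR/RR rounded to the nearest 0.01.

3.95

Cells: a = 1635, b = 367, c = 744, d = 1944.
OR = (1635·1944)/(367·744) = 3178440/273048 = 11.64059
Risk in exposed = 1635/2002 = 0.81668; risk in unexposed = 744/2688 = 0.27679; RR = 2.95060
OR/RR = 11.64059 / 2.95060 = 3.94516
The outcome is not rare, so the OR lies further from 1 than the RR.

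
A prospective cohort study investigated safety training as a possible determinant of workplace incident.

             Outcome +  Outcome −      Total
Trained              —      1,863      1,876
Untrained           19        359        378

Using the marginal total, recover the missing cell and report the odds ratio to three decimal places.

The missing cell is in the exposed row: 1876 − 1863 = 13.
So a = 13, b = 1863, c = 19, d = 359.
OR = (a·d)/(b·c) = (13 × 359) / (1863 × 19) = 4667 / 35397 = 0.13185

0.132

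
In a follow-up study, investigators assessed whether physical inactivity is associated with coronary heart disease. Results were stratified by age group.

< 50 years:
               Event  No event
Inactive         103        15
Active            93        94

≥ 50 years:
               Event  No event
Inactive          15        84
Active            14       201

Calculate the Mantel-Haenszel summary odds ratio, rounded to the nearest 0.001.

OR_MH = Σ(aᵢdᵢ/nᵢ) / Σ(bᵢcᵢ/nᵢ), where nᵢ is the stratum total.
Stratum 1 (< 50 years): n = 305; a·d/n = 103·94/305 = 31.7443; b·c/n = 15·93/305 = 4.5738
Stratum 2 (≥ 50 years): n = 314; a·d/n = 15·201/314 = 9.6019; b·c/n = 84·14/314 = 3.7452
OR_MH = (31.7443 + 9.6019) / (4.5738 + 3.7452) = 41.3462 / 8.3190 = 4.97009

4.970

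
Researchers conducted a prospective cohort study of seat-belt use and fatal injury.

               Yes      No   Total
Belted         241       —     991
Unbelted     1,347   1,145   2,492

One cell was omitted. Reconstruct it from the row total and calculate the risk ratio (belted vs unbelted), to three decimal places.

The missing cell is in the exposed row: 991 − 241 = 750.
So a = 241, b = 750, c = 1347, d = 1145.
RR = [a/(a+b)] / [c/(c+d)] = (241/991) / (1347/2492) = 0.24319/0.54053 = 0.44991

0.450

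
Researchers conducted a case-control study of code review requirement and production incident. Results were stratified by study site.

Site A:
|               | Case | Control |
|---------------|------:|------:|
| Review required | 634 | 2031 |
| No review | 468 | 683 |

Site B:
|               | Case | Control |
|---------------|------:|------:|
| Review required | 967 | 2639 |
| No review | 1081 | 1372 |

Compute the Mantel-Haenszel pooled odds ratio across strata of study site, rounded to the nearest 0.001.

0.462

OR_MH = Σ(aᵢdᵢ/nᵢ) / Σ(bᵢcᵢ/nᵢ), where nᵢ is the stratum total.
Stratum 1 (Site A): n = 3816; a·d/n = 634·683/3816 = 113.4754; b·c/n = 2031·468/3816 = 249.0849
Stratum 2 (Site B): n = 6059; a·d/n = 967·1372/6059 = 218.9675; b·c/n = 2639·1081/6059 = 470.8300
OR_MH = (113.4754 + 218.9675) / (249.0849 + 470.8300) = 332.4429 / 719.9149 = 0.46178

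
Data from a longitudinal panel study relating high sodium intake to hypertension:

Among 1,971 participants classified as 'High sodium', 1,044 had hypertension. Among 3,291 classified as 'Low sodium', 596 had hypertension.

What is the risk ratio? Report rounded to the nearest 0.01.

2.92

From the description: a = 1044, b = 927, c = 596, d = 2695.
Risk in exposed = 1044/1971 = 0.52968; risk in unexposed = 596/3291 = 0.18110.
RR = 0.52968 / 0.18110 = 2.92480
The risk among the exposed is 2.92 times that among the unexposed.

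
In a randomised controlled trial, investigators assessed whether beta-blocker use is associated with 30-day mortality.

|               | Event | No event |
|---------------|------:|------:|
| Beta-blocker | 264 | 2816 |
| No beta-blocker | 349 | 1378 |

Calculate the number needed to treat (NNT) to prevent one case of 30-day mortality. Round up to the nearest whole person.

9

Risk in treated group = 264/3080 = 0.08571; risk in control = 349/1727 = 0.20208.
Absolute risk reduction = 0.20208 − 0.08571 = 0.11637
NNT = 1 / ARR = 1 / 0.11637 = 8.593 → round up → 9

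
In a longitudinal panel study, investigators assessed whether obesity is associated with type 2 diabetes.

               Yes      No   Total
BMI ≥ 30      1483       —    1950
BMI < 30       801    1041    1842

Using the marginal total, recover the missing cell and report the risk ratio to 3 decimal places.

The missing cell is in the exposed row: 1950 − 1483 = 467.
So a = 1483, b = 467, c = 801, d = 1041.
RR = [a/(a+b)] / [c/(c+d)] = (1483/1950) / (801/1842) = 0.76051/0.43485 = 1.74889

1.749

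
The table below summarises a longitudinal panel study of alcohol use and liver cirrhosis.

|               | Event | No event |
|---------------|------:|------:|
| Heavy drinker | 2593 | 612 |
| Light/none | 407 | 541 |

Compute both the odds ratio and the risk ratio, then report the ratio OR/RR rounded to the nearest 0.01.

Cells: a = 2593, b = 612, c = 407, d = 541.
OR = (2593·541)/(612·407) = 1402813/249084 = 5.63189
Risk in exposed = 2593/3205 = 0.80905; risk in unexposed = 407/948 = 0.42932; RR = 1.88447
OR/RR = 5.63189 / 1.88447 = 2.98858
The outcome is not rare, so the OR lies further from 1 than the RR.

2.99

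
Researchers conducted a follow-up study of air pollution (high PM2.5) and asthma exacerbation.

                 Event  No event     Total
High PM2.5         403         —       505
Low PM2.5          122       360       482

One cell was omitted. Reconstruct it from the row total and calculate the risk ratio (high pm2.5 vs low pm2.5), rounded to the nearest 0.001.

3.153

The missing cell is in the exposed row: 505 − 403 = 102.
So a = 403, b = 102, c = 122, d = 360.
RR = [a/(a+b)] / [c/(c+d)] = (403/505) / (122/482) = 0.79802/0.25311 = 3.15283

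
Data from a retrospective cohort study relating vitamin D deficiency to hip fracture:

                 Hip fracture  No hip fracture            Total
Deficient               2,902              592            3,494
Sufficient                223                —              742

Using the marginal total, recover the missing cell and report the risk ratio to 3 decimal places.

The missing cell is in the unexposed row: 742 − 223 = 519.
So a = 2902, b = 592, c = 223, d = 519.
RR = [a/(a+b)] / [c/(c+d)] = (2902/3494) / (223/742) = 0.83057/0.30054 = 2.76359

2.764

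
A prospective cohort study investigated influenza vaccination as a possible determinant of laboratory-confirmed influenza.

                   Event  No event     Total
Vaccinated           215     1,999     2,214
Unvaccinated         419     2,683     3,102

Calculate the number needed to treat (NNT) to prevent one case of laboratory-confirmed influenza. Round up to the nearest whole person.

Risk in treated group = 215/2214 = 0.09711; risk in control = 419/3102 = 0.13507.
Absolute risk reduction = 0.13507 − 0.09711 = 0.03796
NNT = 1 / ARR = 1 / 0.03796 = 26.340 → round up → 27

27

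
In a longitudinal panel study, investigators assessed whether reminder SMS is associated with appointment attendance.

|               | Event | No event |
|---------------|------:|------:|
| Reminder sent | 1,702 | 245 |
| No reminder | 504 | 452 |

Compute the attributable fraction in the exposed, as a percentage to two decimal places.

Cells: a = 1702, b = 245, c = 504, d = 452.
Risk in exposed = 1702/1947 = 0.87417; risk in unexposed = 504/956 = 0.52720.
RR = 0.87417/0.52720 = 1.65814
AR% = (RR − 1)/RR × 100 = (1.65814 − 1)/1.65814 × 100 = 39.6914%

39.69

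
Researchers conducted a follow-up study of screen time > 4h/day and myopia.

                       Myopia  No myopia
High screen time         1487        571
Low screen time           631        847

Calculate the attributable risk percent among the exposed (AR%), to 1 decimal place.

40.9

Cells: a = 1487, b = 571, c = 631, d = 847.
Risk in exposed = 1487/2058 = 0.72255; risk in unexposed = 631/1478 = 0.42693.
RR = 0.72255/0.42693 = 1.69243
AR% = (RR − 1)/RR × 100 = (1.69243 − 1)/1.69243 × 100 = 40.9134%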